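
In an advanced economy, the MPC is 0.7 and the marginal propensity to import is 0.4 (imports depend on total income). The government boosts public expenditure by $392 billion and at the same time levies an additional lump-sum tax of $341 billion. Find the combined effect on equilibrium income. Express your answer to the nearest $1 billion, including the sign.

+$219 billion

Expenditure multiplier = 1/(1 − c + m) = 1/(1 − 0.7 + 0.4) = 1/0.7 ≈ 1.429.
ΔG contributes k·ΔG = (+$392 billion) / 0.7 = +$560 billion.
ΔT of +$341 billion changes first-round spending by −c·ΔT = −$238.7 billion, contributing k·(−c·ΔT) = (−$238.7 billion) / 0.7 = −$341 billion.
Net ΔY = k(ΔG − c·ΔT) = (+$153.3 billion) / 0.7 = +$219 billion.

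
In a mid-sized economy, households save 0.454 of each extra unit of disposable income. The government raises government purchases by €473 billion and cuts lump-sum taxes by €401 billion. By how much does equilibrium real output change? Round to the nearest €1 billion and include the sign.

MPC = 1 − MPS = 1 − 0.454 = 0.546.
Expenditure multiplier = 1/(1 − MPC) = 1/(1 − 0.546) = 1/0.454 ≈ 2.203.
ΔG contributes k·ΔG = (+€473 billion) / 0.454 ≈ +€1,041.9 billion.
ΔT of −€401 billion changes first-round spending by −c·ΔT = +€218.946 billion, contributing k·(−c·ΔT) = (+€218.946 billion) / 0.454 ≈ +€482.3 billion.
Net ΔY = k(ΔG − c·ΔT) = (+€691.946 billion) / 0.454 ≈ +€1,524 billion.

+€1,524 billion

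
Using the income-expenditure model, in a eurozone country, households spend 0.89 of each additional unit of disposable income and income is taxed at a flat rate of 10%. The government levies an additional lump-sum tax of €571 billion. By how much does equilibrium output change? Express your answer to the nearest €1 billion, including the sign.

A lump-sum tax change of +€571 billion shifts disposable income by −€571 billion; first-round consumption changes by −c × ΔT = −0.89 × (+€571 billion) = −€508.19 billion.
Expenditure multiplier = 1/(1 − c(1−t)) = 1/(1 − 0.89×0.9) = 1/0.199 ≈ 5.025.
The tax multiplier is −c × k ≈ −4.472, so ΔY = k × (−c·ΔT) = (−€508.19 billion) / 0.199 ≈ −€2,554 billion.

−€2,554 billion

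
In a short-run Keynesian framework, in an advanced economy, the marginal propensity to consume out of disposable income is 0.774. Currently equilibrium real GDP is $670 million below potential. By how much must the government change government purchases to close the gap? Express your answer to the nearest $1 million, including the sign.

+$151 million

Spending multiplier = 1/(1 − MPC) = 1/(1 − 0.774) = 1/0.226 ≈ 4.425.
Need ΔY = +$670 million, so ΔG = ΔY/k = (+$670 million) × 0.226 ≈ +$151 million.
The government should increase government purchases by $151 million.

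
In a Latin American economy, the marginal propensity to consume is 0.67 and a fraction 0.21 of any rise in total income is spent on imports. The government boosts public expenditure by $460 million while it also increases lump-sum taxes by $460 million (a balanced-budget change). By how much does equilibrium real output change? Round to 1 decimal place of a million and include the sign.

+$281.1 million

Expenditure multiplier = 1/(1 − c + m) = 1/(1 − 0.67 + 0.21) = 1/0.54 ≈ 1.852.
ΔG contributes k·ΔG = (+$460 million) / 0.54 ≈ +$851.9 million.
ΔT of +$460 million changes first-round spending by −c·ΔT = −$308.2 million, contributing k·(−c·ΔT) = (−$308.2 million) / 0.54 ≈ −$570.7 million.
Net ΔY = k(ΔG − c·ΔT) = (+$151.8 million) / 0.54 ≈ +$281.1 million.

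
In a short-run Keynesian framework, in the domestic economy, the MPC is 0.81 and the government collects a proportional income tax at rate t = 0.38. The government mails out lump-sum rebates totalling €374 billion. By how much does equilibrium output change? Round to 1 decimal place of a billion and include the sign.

+€608.6 billion

A lump-sum tax change of −€374 billion shifts disposable income by +€374 billion; first-round consumption changes by −c × ΔT = −0.81 × (−€374 billion) = +€302.94 billion.
Expenditure multiplier = 1/(1 − c(1−t)) = 1/(1 − 0.81×0.62) = 1/0.4978 ≈ 2.009.
The tax multiplier is −c × k ≈ −1.627, so ΔY = k × (−c·ΔT) = (+€302.94 billion) / 0.4978 ≈ +€608.6 billion.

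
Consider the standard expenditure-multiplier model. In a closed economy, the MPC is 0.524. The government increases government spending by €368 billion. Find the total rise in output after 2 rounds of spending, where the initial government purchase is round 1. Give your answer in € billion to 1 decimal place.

Round 1 adds ΔG = €368 billion; each later round is MPC = 0.524 times the previous.
After 2 rounds: 368 + 192.832 = ΔG·(1 − c^2)/(1 − c) = 368 × (1 − 0.274576)/0.476 ≈ €560.8 billion.

€560.8 billion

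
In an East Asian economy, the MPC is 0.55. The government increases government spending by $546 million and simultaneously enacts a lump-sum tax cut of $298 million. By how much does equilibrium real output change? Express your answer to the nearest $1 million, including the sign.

Expenditure multiplier = 1/(1 − MPC) = 1/(1 − 0.55) = 1/0.45 ≈ 2.222.
ΔG contributes k·ΔG = (+$546 million) / 0.45 ≈ +$1,213.3 million.
ΔT of −$298 million changes first-round spending by −c·ΔT = +$163.9 million, contributing k·(−c·ΔT) = (+$163.9 million) / 0.45 ≈ +$364.2 million.
Net ΔY = k(ΔG − c·ΔT) = (+$709.9 million) / 0.45 ≈ +$1,578 million.

+$1,578 million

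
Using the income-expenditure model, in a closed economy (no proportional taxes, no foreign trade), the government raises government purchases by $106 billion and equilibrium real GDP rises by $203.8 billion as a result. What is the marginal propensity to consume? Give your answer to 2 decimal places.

Implied spending multiplier k = ΔY/ΔG = 203.8/106 ≈ 1.9226.
Since k = 1/(1 − MPC), MPC = 1 − 1/k = 1 − ΔG/ΔY = 1 − 106/203.8 ≈ 0.48.

0.48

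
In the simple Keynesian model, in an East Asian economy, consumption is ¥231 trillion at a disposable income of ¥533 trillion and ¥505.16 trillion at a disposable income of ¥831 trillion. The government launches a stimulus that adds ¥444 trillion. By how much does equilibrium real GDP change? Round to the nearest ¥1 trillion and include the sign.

MPC = ΔC/ΔYd = (505.16 − 231)/(831 − 533) = 274.16/298 = 0.92.
Expenditure multiplier = 1/(1 − MPC) = 1/(1 − 0.92) = 1/0.08 = 12.5.
ΔY = k × ΔG = (+¥444 trillion) / 0.08 = +¥5,550 trillion.

+¥5,550 trillion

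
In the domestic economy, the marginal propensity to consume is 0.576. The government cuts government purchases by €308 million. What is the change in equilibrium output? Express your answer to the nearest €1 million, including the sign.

Expenditure multiplier = 1/(1 − MPC) = 1/(1 − 0.576) = 1/0.424 ≈ 2.358.
ΔY = k × ΔG = (−€308 million) / 0.424 ≈ −€726 million.

−€726 million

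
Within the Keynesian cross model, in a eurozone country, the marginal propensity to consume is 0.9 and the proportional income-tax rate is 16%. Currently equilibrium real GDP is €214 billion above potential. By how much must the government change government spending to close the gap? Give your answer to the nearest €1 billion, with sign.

Spending multiplier = 1/(1 − c(1−t)) = 1/(1 − 0.9×0.84) = 1/0.244 ≈ 4.098.
Need ΔY = −€214 billion, so ΔG = ΔY/k = (−€214 billion) × 0.244 ≈ −€52 billion.
The government should cut government spending by €52 billion.

−€52 billion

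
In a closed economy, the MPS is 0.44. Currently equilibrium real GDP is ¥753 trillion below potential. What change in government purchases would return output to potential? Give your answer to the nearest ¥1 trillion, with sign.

+¥331 trillion

MPC = 1 − MPS = 1 − 0.44 = 0.56.
Spending multiplier = 1/(1 − MPC) = 1/(1 − 0.56) = 1/0.44 ≈ 2.273.
Need ΔY = +¥753 trillion, so ΔG = ΔY/k = (+¥753 trillion) × 0.44 ≈ +¥331 trillion.
The government should increase government purchases by ¥331 trillion.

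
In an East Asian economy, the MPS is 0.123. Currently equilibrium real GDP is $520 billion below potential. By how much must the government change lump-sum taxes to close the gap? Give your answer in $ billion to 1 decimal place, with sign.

MPC = 1 − MPS = 1 − 0.123 = 0.877.
Spending multiplier = 1/(1 − MPC) = 1/(1 − 0.877) = 1/0.123 ≈ 8.13.
Tax multiplier = −c·k = −0.877/0.123 ≈ −7.13. Need ΔY = +$520 billion, so ΔT = ΔY/(−c·k) = −(+$520 billion) × 0.123 / 0.877 ≈ −$72.9 billion.
The government should cut lump-sum taxes by $72.9 billion.

−$72.9 billion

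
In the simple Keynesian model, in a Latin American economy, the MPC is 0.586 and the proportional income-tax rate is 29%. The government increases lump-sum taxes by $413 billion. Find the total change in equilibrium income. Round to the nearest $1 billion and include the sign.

−$414 billion

A lump-sum tax change of +$413 billion shifts disposable income by −$413 billion; first-round consumption changes by −c × ΔT = −0.586 × (+$413 billion) = −$242.018 billion.
Expenditure multiplier = 1/(1 − c(1−t)) = 1/(1 − 0.586×0.71) = 1/0.58394 ≈ 1.713.
The tax multiplier is −c × k ≈ −1.004, so ΔY = k × (−c·ΔT) = (−$242.018 billion) / 0.58394 ≈ −$414 billion.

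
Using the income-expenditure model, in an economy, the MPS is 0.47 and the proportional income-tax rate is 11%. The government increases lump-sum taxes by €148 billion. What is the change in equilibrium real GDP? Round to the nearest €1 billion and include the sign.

−€148 billion

MPC = 1 − MPS = 1 − 0.47 = 0.53.
A lump-sum tax change of +€148 billion shifts disposable income by −€148 billion; first-round consumption changes by −c × ΔT = −0.53 × (+€148 billion) = −€78.44 billion.
Expenditure multiplier = 1/(1 − c(1−t)) = 1/(1 − 0.53×0.89) = 1/0.5283 ≈ 1.893.
The tax multiplier is −c × k ≈ −1.003, so ΔY = k × (−c·ΔT) = (−€78.44 billion) / 0.5283 ≈ −€148 billion.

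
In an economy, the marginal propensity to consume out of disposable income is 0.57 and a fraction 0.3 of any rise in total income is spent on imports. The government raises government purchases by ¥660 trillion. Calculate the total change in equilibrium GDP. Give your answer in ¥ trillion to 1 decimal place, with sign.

+¥904.1 trillion

Government-spending multiplier = 1/(1 − c + m) = 1/(1 − 0.57 + 0.3) = 1/0.73 ≈ 1.37.
ΔY = k × ΔG = (+¥660 trillion) / 0.73 ≈ +¥904.1 trillion.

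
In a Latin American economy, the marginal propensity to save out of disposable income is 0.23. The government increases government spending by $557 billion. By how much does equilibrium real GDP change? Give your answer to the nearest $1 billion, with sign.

MPC = 1 − MPS = 1 − 0.23 = 0.77.
Expenditure multiplier = 1/(1 − MPC) = 1/(1 − 0.77) = 1/0.23 ≈ 4.348.
ΔY = k × ΔG = (+$557 billion) / 0.23 ≈ +$2,422 billion.

+$2,422 billion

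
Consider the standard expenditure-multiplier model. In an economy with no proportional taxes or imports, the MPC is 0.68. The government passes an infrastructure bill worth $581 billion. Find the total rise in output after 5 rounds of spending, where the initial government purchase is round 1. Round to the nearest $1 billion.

$1,552 billion

Round 1 adds ΔG = $581 billion; each later round is MPC = 0.68 times the previous.
After 5 rounds: 581 + 395.08 + 268.6544 + 182.684992 + 124.22579456 = ΔG·(1 − c^5)/(1 − c) = 581 × (1 − 0.1453933568)/0.32 ≈ $1,552 billion.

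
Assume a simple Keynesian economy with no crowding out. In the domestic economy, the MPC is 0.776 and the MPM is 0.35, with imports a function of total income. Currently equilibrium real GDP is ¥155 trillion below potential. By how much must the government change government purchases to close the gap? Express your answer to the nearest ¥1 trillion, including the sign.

Spending multiplier = 1/(1 − c + m) = 1/(1 − 0.776 + 0.35) = 1/0.574 ≈ 1.742.
Need ΔY = +¥155 trillion, so ΔG = ΔY/k = (+¥155 trillion) × 0.574 ≈ +¥89 trillion.
The government should increase government purchases by ¥89 trillion.

+¥89 trillion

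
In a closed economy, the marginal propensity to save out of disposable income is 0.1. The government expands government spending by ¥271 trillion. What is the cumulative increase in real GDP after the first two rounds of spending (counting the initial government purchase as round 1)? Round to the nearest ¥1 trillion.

MPC = 1 − MPS = 1 − 0.1 = 0.9.
Round 1 adds ΔG = ¥271 trillion; each later round is MPC = 0.9 times the previous.
After 2 rounds: 271 + 243.9 = ΔG·(1 − c^2)/(1 − c) = 271 × (1 − 0.81)/0.1 ≈ ¥515 trillion.

¥515 trillion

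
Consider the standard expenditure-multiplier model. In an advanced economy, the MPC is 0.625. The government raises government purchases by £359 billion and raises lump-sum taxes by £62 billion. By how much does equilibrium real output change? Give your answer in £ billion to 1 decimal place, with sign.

+£854.0 billion

Expenditure multiplier = 1/(1 − MPC) = 1/(1 − 0.625) = 1/0.375 ≈ 2.667.
ΔG contributes k·ΔG = (+£359 billion) / 0.375 ≈ +£957.3 billion.
ΔT of +£62 billion changes first-round spending by −c·ΔT = −£38.75 billion, contributing k·(−c·ΔT) = (−£38.75 billion) / 0.375 ≈ −£103.3 billion.
Net ΔY = k(ΔG − c·ΔT) = (+£320.25 billion) / 0.375 = +£854 billion.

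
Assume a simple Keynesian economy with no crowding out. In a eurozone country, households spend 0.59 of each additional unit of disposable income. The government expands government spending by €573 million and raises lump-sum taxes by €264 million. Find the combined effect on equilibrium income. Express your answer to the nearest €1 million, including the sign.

Expenditure multiplier = 1/(1 − MPC) = 1/(1 − 0.59) = 1/0.41 ≈ 2.439.
ΔG contributes k·ΔG = (+€573 million) / 0.41 ≈ +€1,397.6 million.
ΔT of +€264 million changes first-round spending by −c·ΔT = −€155.76 million, contributing k·(−c·ΔT) = (−€155.76 million) / 0.41 ≈ −€379.9 million.
Net ΔY = k(ΔG − c·ΔT) = (+€417.24 million) / 0.41 ≈ +€1,018 million.

+€1,018 million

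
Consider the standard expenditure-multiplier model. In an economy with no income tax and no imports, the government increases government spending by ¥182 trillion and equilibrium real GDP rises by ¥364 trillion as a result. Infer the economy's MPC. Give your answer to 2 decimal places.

Implied spending multiplier k = ΔY/ΔG = 364/182 = 2.
Since k = 1/(1 − MPC), MPC = 1 − 1/k = 1 − ΔG/ΔY = 1 − 182/364 = 0.50.

0.50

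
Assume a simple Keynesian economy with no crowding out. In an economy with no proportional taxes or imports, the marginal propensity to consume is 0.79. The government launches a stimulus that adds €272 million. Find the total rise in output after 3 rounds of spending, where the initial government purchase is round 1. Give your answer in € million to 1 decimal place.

Round 1 adds ΔG = €272 million; each later round is MPC = 0.79 times the previous.
After 3 rounds: 272 + 214.88 + 169.7552 = ΔG·(1 − c^3)/(1 − c) = 272 × (1 − 0.493039)/0.21 ≈ €656.6 million.

€656.6 million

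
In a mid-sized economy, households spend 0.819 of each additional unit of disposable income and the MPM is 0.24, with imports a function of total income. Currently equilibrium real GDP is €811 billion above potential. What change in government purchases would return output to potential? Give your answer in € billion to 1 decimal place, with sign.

−€341.4 billion

Spending multiplier = 1/(1 − c + m) = 1/(1 − 0.819 + 0.24) = 1/0.421 ≈ 2.375.
Need ΔY = −€811 billion, so ΔG = ΔY/k = (−€811 billion) × 0.421 ≈ −€341.4 billion.
The government should cut government purchases by €341.4 billion.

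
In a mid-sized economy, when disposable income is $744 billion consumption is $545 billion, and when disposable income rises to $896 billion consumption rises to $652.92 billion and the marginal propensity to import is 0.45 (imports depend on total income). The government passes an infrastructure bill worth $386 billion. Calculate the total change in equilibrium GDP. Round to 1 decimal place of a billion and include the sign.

MPC = ΔC/ΔYd = (652.92 − 545)/(896 − 744) = 107.92/152 = 0.71.
Government-spending multiplier = 1/(1 − c + m) = 1/(1 − 0.71 + 0.45) = 1/0.74 ≈ 1.351.
ΔY = k × ΔG = (+$386 billion) / 0.74 ≈ +$521.6 billion.

+$521.6 billion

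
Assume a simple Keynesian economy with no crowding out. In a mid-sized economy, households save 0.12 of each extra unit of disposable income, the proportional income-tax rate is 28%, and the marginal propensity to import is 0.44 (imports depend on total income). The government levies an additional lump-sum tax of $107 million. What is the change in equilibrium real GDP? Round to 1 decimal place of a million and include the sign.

−$116.8 million

MPC = 1 − MPS = 1 − 0.12 = 0.88.
A lump-sum tax change of +$107 million shifts disposable income by −$107 million; first-round consumption changes by −c × ΔT = −0.88 × (+$107 million) = −$94.16 million.
Expenditure multiplier = 1/(1 − c(1−t) + m) = 1/(1 − 0.88×0.72 + 0.44) = 1/0.8064 ≈ 1.24.
The tax multiplier is −c × k ≈ −1.091, so ΔY = k × (−c·ΔT) = (−$94.16 million) / 0.8064 ≈ −$116.8 million.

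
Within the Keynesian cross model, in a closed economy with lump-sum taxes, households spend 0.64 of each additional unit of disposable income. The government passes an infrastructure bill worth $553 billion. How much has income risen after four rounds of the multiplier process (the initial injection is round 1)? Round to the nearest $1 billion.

Round 1 adds ΔG = $553 billion; each later round is MPC = 0.64 times the previous.
After 4 rounds: 553 + 353.92 + 226.5088 + 144.965632 = ΔG·(1 − c^4)/(1 − c) = 553 × (1 − 0.16777216)/0.36 ≈ $1,278 billion.

$1,278 billion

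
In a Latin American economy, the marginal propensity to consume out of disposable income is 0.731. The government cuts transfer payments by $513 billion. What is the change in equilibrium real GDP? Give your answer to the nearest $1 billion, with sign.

The transfer change shifts disposable income by −$513 billion, so first-round consumption changes by c·ΔTR = 0.731 × (−$513 billion) = −$375.003 billion.
Expenditure multiplier = 1/(1 − MPC) = 1/(1 − 0.731) = 1/0.269 ≈ 3.717.
The transfer multiplier is c × k ≈ 2.717, so ΔY = k × (c·ΔTR) = (−$375.003 billion) / 0.269 ≈ −$1,394 billion.

−$1,394 billion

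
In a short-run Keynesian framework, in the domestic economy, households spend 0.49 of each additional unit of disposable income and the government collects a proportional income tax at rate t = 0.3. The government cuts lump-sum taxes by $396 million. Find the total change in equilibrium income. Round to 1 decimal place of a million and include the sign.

+$295.3 million

A lump-sum tax change of −$396 million shifts disposable income by +$396 million; first-round consumption changes by −c × ΔT = −0.49 × (−$396 million) = +$194.04 million.
Expenditure multiplier = 1/(1 − c(1−t)) = 1/(1 − 0.49×0.7) = 1/0.657 ≈ 1.522.
The tax multiplier is −c × k ≈ −0.746, so ΔY = k × (−c·ΔT) = (+$194.04 million) / 0.657 ≈ +$295.3 million.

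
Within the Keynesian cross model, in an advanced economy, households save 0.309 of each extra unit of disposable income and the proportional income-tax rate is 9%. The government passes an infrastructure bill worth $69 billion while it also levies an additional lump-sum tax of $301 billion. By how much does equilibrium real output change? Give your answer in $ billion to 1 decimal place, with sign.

−$374.4 billion

MPC = 1 − MPS = 1 − 0.309 = 0.691.
Expenditure multiplier = 1/(1 − c(1−t)) = 1/(1 − 0.691×0.91) = 1/0.37119 ≈ 2.694.
ΔG contributes k·ΔG = (+$69 billion) / 0.37119 ≈ +$185.9 billion.
ΔT of +$301 billion changes first-round spending by −c·ΔT = −$207.991 billion, contributing k·(−c·ΔT) = (−$207.991 billion) / 0.37119 ≈ −$560.3 billion.
Net ΔY = k(ΔG − c·ΔT) = (−$138.991 billion) / 0.37119 ≈ −$374.4 billion.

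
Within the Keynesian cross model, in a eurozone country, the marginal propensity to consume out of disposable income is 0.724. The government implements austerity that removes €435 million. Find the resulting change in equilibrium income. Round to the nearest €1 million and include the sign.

Expenditure multiplier = 1/(1 − MPC) = 1/(1 − 0.724) = 1/0.276 ≈ 3.623.
ΔY = k × ΔG = (−€435 million) / 0.276 ≈ −€1,576 million.

−€1,576 million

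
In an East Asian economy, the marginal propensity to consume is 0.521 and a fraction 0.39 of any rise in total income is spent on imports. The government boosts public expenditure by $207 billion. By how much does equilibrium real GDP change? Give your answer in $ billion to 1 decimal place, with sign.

Government-spending multiplier = 1/(1 − c + m) = 1/(1 − 0.521 + 0.39) = 1/0.869 ≈ 1.151.
ΔY = k × ΔG = (+$207 billion) / 0.869 ≈ +$238.2 billion.

+$238.2 billion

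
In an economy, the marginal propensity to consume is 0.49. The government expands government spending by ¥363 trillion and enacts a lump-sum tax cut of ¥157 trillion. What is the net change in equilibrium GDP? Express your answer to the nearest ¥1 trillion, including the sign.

+¥863 trillion

Expenditure multiplier = 1/(1 − MPC) = 1/(1 − 0.49) = 1/0.51 ≈ 1.961.
ΔG contributes k·ΔG = (+¥363 trillion) / 0.51 ≈ +¥711.8 trillion.
ΔT of −¥157 trillion changes first-round spending by −c·ΔT = +¥76.93 trillion, contributing k·(−c·ΔT) = (+¥76.93 trillion) / 0.51 ≈ +¥150.8 trillion.
Net ΔY = k(ΔG − c·ΔT) = (+¥439.93 trillion) / 0.51 ≈ +¥863 trillion.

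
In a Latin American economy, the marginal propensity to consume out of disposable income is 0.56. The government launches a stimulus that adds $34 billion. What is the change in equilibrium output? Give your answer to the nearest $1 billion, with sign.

Expenditure multiplier = 1/(1 − MPC) = 1/(1 − 0.56) = 1/0.44 ≈ 2.273.
ΔY = k × ΔG = (+$34 billion) / 0.44 ≈ +$77 billion.

+$77 billion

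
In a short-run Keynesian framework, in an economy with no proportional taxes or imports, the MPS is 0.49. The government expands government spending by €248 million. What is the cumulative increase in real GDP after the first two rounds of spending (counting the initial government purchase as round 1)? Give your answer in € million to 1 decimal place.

€374.5 million

MPC = 1 − MPS = 1 − 0.49 = 0.51.
Round 1 adds ΔG = €248 million; each later round is MPC = 0.51 times the previous.
After 2 rounds: 248 + 126.48 = ΔG·(1 − c^2)/(1 − c) = 248 × (1 − 0.2601)/0.49 ≈ €374.5 million.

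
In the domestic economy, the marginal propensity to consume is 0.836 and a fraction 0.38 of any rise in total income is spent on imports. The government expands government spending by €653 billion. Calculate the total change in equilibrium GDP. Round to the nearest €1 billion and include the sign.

Spending multiplier = 1/(1 − c + m) = 1/(1 − 0.836 + 0.38) = 1/0.544 ≈ 1.838.
ΔY = k × ΔG = (+€653 billion) / 0.544 ≈ +€1,200 billion.

+€1,200 billion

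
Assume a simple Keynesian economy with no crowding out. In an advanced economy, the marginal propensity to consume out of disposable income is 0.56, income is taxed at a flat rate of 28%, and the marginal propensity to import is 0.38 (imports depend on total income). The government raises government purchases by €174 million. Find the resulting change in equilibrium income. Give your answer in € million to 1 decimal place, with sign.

+€178.1 million

Expenditure multiplier = 1/(1 − c(1−t) + m) = 1/(1 − 0.56×0.72 + 0.38) = 1/0.9768 ≈ 1.024.
ΔY = k × ΔG = (+€174 million) / 0.9768 ≈ +€178.1 million.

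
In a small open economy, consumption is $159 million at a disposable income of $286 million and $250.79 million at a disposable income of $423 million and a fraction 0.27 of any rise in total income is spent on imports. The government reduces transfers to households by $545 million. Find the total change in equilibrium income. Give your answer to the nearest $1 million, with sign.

−$609 million

MPC = ΔC/ΔYd = (250.79 − 159)/(423 − 286) = 91.79/137 = 0.67.
The transfer change shifts disposable income by −$545 million, so first-round consumption changes by c·ΔTR = 0.67 × (−$545 million) = −$365.15 million.
Expenditure multiplier = 1/(1 − c + m) = 1/(1 − 0.67 + 0.27) = 1/0.6 ≈ 1.667.
The transfer multiplier is c × k ≈ 1.117, so ΔY = k × (c·ΔTR) = (−$365.15 million) / 0.6 ≈ −$609 million.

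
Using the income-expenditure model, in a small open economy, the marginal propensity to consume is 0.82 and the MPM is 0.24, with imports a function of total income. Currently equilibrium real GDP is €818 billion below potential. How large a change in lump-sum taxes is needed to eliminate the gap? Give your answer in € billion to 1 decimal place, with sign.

Spending multiplier = 1/(1 − c + m) = 1/(1 − 0.82 + 0.24) = 1/0.42 ≈ 2.381.
Tax multiplier = −c·k = −0.82/0.42 ≈ −1.952. Need ΔY = +€818 billion, so ΔT = ΔY/(−c·k) = −(+€818 billion) × 0.42 / 0.82 ≈ −€419 billion.
The government should cut lump-sum taxes by €419 billion.

−€419.0 billion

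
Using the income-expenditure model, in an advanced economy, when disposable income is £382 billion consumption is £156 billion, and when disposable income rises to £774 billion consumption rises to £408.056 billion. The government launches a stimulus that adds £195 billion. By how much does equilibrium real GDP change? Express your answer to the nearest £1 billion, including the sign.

MPC = ΔC/ΔYd = (408.056 − 156)/(774 − 382) = 252.056/392 = 0.643.
Government-spending multiplier = 1/(1 − MPC) = 1/(1 − 0.643) = 1/0.357 ≈ 2.801.
ΔY = k × ΔG = (+£195 billion) / 0.357 ≈ +£546 billion.

+£546 billion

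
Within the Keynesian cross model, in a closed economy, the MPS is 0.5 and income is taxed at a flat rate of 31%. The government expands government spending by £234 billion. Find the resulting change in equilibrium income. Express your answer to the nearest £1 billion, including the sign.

MPC = 1 − MPS = 1 − 0.5 = 0.5.
Expenditure multiplier = 1/(1 − c(1−t)) = 1/(1 − 0.5×0.69) = 1/0.655 ≈ 1.527.
ΔY = k × ΔG = (+£234 billion) / 0.655 ≈ +£357 billion.

+£357 billion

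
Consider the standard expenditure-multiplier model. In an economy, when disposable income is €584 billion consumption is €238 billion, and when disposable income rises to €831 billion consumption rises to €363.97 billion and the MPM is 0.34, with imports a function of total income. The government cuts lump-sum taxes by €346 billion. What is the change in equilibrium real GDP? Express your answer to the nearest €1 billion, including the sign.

MPC = ΔC/ΔYd = (363.97 − 238)/(831 − 584) = 125.97/247 = 0.51.
A lump-sum tax change of −€346 billion shifts disposable income by +€346 billion; first-round consumption changes by −c × ΔT = −0.51 × (−€346 billion) = +€176.46 billion.
Expenditure multiplier = 1/(1 − c + m) = 1/(1 − 0.51 + 0.34) = 1/0.83 ≈ 1.205.
The tax multiplier is −c × k ≈ −0.614, so ΔY = k × (−c·ΔT) = (+€176.46 billion) / 0.83 ≈ +€213 billion.

+€213 billion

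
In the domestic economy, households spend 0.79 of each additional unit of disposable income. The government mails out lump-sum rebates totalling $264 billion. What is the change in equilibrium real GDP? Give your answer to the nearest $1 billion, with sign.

A lump-sum tax change of −$264 billion shifts disposable income by +$264 billion; first-round consumption changes by −c × ΔT = −0.79 × (−$264 billion) = +$208.56 billion.
Expenditure multiplier = 1/(1 − MPC) = 1/(1 − 0.79) = 1/0.21 ≈ 4.762.
The tax multiplier is −c × k ≈ −3.762, so ΔY = k × (−c·ΔT) = (+$208.56 billion) / 0.21 ≈ +$993 billion.

+$993 billion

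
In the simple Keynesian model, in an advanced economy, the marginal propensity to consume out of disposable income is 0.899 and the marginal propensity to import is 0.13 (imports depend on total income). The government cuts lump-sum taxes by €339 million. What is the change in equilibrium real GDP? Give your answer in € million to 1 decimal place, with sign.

+€1,319.3 million

A lump-sum tax change of −€339 million shifts disposable income by +€339 million; first-round consumption changes by −c × ΔT = −0.899 × (−€339 million) = +€304.761 million.
Expenditure multiplier = 1/(1 − c + m) = 1/(1 − 0.899 + 0.13) = 1/0.231 ≈ 4.329.
The tax multiplier is −c × k ≈ −3.892, so ΔY = k × (−c·ΔT) = (+€304.761 million) / 0.231 ≈ +€1,319.3 million.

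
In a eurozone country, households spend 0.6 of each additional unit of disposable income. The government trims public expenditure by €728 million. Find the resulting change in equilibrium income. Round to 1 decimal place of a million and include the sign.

−€1,820.0 million

Expenditure multiplier = 1/(1 − MPC) = 1/(1 − 0.6) = 1/0.4 = 2.5.
ΔY = k × ΔG = (−€728 million) / 0.4 = −€1,820 million.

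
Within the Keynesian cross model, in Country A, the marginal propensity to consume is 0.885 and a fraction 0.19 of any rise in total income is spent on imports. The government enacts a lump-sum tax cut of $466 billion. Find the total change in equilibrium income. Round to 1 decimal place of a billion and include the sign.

A lump-sum tax change of −$466 billion shifts disposable income by +$466 billion; first-round consumption changes by −c × ΔT = −0.885 × (−$466 billion) = +$412.41 billion.
Expenditure multiplier = 1/(1 − c + m) = 1/(1 − 0.885 + 0.19) = 1/0.305 ≈ 3.279.
The tax multiplier is −c × k ≈ −2.902, so ΔY = k × (−c·ΔT) = (+$412.41 billion) / 0.305 ≈ +$1,352.2 billion.

+$1,352.2 billion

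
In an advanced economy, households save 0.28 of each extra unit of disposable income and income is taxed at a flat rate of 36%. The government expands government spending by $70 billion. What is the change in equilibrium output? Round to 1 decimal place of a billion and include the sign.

+$129.8 billion

MPC = 1 − MPS = 1 − 0.28 = 0.72.
Expenditure multiplier = 1/(1 − c(1−t)) = 1/(1 − 0.72×0.64) = 1/0.5392 ≈ 1.855.
ΔY = k × ΔG = (+$70 billion) / 0.5392 ≈ +$129.8 billion.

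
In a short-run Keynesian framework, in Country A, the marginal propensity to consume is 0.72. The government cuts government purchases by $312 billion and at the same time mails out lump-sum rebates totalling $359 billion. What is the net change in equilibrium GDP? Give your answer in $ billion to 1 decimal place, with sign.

−$191.1 billion

Expenditure multiplier = 1/(1 − MPC) = 1/(1 − 0.72) = 1/0.28 ≈ 3.571.
ΔG contributes k·ΔG = (−$312 billion) / 0.28 ≈ −$1,114.3 billion.
ΔT of −$359 billion changes first-round spending by −c·ΔT = +$258.48 billion, contributing k·(−c·ΔT) = (+$258.48 billion) / 0.28 ≈ +$923.1 billion.
Net ΔY = k(ΔG − c·ΔT) = (−$53.52 billion) / 0.28 ≈ −$191.1 billion.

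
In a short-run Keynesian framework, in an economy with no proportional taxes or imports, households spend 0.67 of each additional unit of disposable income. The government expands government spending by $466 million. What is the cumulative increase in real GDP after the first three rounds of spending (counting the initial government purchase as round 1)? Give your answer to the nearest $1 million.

Round 1 adds ΔG = $466 million; each later round is MPC = 0.67 times the previous.
After 3 rounds: 466 + 312.22 + 209.1874 = ΔG·(1 − c^3)/(1 − c) = 466 × (1 − 0.300763)/0.33 ≈ $987 million.

$987 million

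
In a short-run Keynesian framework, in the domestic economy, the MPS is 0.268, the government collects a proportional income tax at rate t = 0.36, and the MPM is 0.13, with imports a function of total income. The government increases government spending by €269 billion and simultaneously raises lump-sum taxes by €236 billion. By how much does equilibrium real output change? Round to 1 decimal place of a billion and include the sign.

MPC = 1 − MPS = 1 − 0.268 = 0.732.
Expenditure multiplier = 1/(1 − c(1−t) + m) = 1/(1 − 0.732×0.64 + 0.13) = 1/0.66152 ≈ 1.512.
ΔG contributes k·ΔG = (+€269 billion) / 0.66152 ≈ +€406.6 billion.
ΔT of +€236 billion changes first-round spending by −c·ΔT = −€172.752 billion, contributing k·(−c·ΔT) = (−€172.752 billion) / 0.66152 ≈ −€261.1 billion.
Net ΔY = k(ΔG − c·ΔT) = (+€96.248 billion) / 0.66152 ≈ +€145.5 billion.

+€145.5 billion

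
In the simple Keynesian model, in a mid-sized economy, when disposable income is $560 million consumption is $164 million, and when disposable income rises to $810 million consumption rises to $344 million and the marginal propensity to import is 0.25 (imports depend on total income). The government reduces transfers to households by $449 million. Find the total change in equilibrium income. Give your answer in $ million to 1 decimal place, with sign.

MPC = ΔC/ΔYd = (344 − 164)/(810 − 560) = 180/250 = 0.72.
The transfer change shifts disposable income by −$449 million, so first-round consumption changes by c·ΔTR = 0.72 × (−$449 million) = −$323.28 million.
Expenditure multiplier = 1/(1 − c + m) = 1/(1 − 0.72 + 0.25) = 1/0.53 ≈ 1.887.
The transfer multiplier is c × k ≈ 1.358, so ΔY = k × (c·ΔTR) = (−$323.28 million) / 0.53 ≈ −$610 million.

−$610.0 million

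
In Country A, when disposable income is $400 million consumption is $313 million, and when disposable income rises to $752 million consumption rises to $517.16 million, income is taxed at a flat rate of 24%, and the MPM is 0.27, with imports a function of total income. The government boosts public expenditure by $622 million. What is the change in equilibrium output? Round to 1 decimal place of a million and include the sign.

MPC = ΔC/ΔYd = (517.16 − 313)/(752 − 400) = 204.16/352 = 0.58.
Government-spending multiplier = 1/(1 − c(1−t) + m) = 1/(1 − 0.58×0.76 + 0.27) = 1/0.8292 ≈ 1.206.
ΔY = k × ΔG = (+$622 million) / 0.8292 ≈ +$750.1 million.

+$750.1 million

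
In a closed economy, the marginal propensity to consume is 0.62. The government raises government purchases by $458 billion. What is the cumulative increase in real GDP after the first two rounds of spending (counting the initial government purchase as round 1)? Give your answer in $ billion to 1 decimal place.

Round 1 adds ΔG = $458 billion; each later round is MPC = 0.62 times the previous.
After 2 rounds: 458 + 283.96 = ΔG·(1 − c^2)/(1 − c) = 458 × (1 − 0.3844)/0.38 ≈ $742 billion.

$742.0 billion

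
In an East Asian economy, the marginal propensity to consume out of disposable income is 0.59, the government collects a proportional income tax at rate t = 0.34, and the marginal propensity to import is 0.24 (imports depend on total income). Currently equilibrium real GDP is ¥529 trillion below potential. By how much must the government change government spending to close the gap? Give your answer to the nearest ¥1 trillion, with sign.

+¥450 trillion

Spending multiplier = 1/(1 − c(1−t) + m) = 1/(1 − 0.59×0.66 + 0.24) = 1/0.8506 ≈ 1.176.
Need ΔY = +¥529 trillion, so ΔG = ΔY/k = (+¥529 trillion) × 0.8506 ≈ +¥450 trillion.
The government should increase government spending by ¥450 trillion.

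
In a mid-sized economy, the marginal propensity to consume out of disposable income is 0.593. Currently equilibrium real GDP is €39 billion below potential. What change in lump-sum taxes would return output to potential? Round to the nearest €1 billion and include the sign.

−€27 billion

Spending multiplier = 1/(1 − MPC) = 1/(1 − 0.593) = 1/0.407 ≈ 2.457.
Tax multiplier = −c·k = −0.593/0.407 ≈ −1.457. Need ΔY = +€39 billion, so ΔT = ΔY/(−c·k) = −(+€39 billion) × 0.407 / 0.593 ≈ −€27 billion.
The government should cut lump-sum taxes by €27 billion.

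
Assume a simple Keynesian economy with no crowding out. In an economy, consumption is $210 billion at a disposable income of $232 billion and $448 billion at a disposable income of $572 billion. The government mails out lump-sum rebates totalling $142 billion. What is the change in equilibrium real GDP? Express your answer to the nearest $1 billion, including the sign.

+$331 billion

MPC = ΔC/ΔYd = (448 − 210)/(572 − 232) = 238/340 = 0.7.
A lump-sum tax change of −$142 billion shifts disposable income by +$142 billion; first-round consumption changes by −c × ΔT = −0.7 × (−$142 billion) = +$99.4 billion.
Expenditure multiplier = 1/(1 − MPC) = 1/(1 − 0.7) = 1/0.3 ≈ 3.333.
The tax multiplier is −c × k ≈ −2.333, so ΔY = k × (−c·ΔT) = (+$99.4 billion) / 0.3 ≈ +$331 billion.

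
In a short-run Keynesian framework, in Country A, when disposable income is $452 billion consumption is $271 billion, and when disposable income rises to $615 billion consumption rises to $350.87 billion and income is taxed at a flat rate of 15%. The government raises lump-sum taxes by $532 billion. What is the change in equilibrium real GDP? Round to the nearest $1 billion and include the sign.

MPC = ΔC/ΔYd = (350.87 − 271)/(615 − 452) = 79.87/163 = 0.49.
A lump-sum tax change of +$532 billion shifts disposable income by −$532 billion; first-round consumption changes by −c × ΔT = −0.49 × (+$532 billion) = −$260.68 billion.
Expenditure multiplier = 1/(1 − c(1−t)) = 1/(1 − 0.49×0.85) = 1/0.5835 ≈ 1.714.
The tax multiplier is −c × k ≈ −0.84, so ΔY = k × (−c·ΔT) = (−$260.68 billion) / 0.5835 ≈ −$447 billion.

−$447 billion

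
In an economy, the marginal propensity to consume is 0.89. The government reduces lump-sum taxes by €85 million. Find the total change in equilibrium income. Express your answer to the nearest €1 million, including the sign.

+€688 million

A lump-sum tax change of −€85 million shifts disposable income by +€85 million; first-round consumption changes by −c × ΔT = −0.89 × (−€85 million) = +€75.65 million.
Expenditure multiplier = 1/(1 − MPC) = 1/(1 − 0.89) = 1/0.11 ≈ 9.091.
The tax multiplier is −c × k ≈ −8.091, so ΔY = k × (−c·ΔT) = (+€75.65 million) / 0.11 ≈ +€688 million.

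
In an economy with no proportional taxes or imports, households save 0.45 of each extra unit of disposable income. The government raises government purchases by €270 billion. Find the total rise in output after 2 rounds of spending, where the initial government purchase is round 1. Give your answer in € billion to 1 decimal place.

MPC = 1 − MPS = 1 − 0.45 = 0.55.
Round 1 adds ΔG = €270 billion; each later round is MPC = 0.55 times the previous.
After 2 rounds: 270 + 148.5 = ΔG·(1 − c^2)/(1 − c) = 270 × (1 − 0.3025)/0.45 = €418.5 billion.

€418.5 billion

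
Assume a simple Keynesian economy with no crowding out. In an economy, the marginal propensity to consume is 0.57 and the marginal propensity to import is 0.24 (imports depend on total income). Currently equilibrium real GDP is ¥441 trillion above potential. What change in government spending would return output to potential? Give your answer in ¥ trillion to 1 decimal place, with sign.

−¥295.5 trillion

Spending multiplier = 1/(1 − c + m) = 1/(1 − 0.57 + 0.24) = 1/0.67 ≈ 1.493.
Need ΔY = −¥441 trillion, so ΔG = ΔY/k = (−¥441 trillion) × 0.67 ≈ −¥295.5 trillion.
The government should cut government spending by ¥295.5 trillion.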